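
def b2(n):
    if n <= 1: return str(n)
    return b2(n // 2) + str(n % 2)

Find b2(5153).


b2(5153) = b2(2576) + '1'
b2(2576) = b2(1288) + '0'
b2(1288) = b2(644) + '0'
b2(644) = b2(322) + '0'
b2(322) = b2(161) + '0'
b2(161) = b2(80) + '1'
b2(80) = b2(40) + '0'
b2(40) = b2(20) + '0'
b2(20) = b2(10) + '0'
b2(10) = b2(5) + '0'
b2(5) = b2(2) + '1'
b2(2) = b2(1) + '0'
b2(1) = '1'  (base case)
Concatenating: '1' + '0' + '1' + '0' + '0' + '0' + '0' + '1' + '0' + '0' + '0' + '0' + '1' = '1010000100001'

1010000100001


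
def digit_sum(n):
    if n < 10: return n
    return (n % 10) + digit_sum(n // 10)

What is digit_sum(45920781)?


digit_sum(45920781) = 1 + digit_sum(4592078)
digit_sum(4592078) = 8 + digit_sum(459207)
digit_sum(459207) = 7 + digit_sum(45920)
digit_sum(45920) = 0 + digit_sum(4592)
digit_sum(4592) = 2 + digit_sum(459)
digit_sum(459) = 9 + digit_sum(45)
digit_sum(45) = 5 + digit_sum(4)
digit_sum(4) = 4  (base case)
Total: 1 + 8 + 7 + 0 + 2 + 9 + 5 + 4 = 36

36


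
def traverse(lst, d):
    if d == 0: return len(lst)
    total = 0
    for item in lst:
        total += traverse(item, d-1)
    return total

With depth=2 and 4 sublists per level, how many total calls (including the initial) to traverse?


At depth 0 (root): 1 call
At depth 1: each of 1 parents calls traverse on 4 children = 4 calls
At depth 2: each of 4 parents calls traverse on 4 children = 16 calls
Total: 1 + 4 + 16 = 21

21


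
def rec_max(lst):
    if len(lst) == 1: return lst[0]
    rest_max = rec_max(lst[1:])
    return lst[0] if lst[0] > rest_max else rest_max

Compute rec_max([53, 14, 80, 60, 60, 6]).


rec_max([53, 14, 80, 60, 60, 6]): compare 53 with rec_max([14, 80, 60, 60, 6])
rec_max([14, 80, 60, 60, 6]): compare 14 with rec_max([80, 60, 60, 6])
rec_max([80, 60, 60, 6]): compare 80 with rec_max([60, 60, 6])
rec_max([60, 60, 6]): compare 60 with rec_max([60, 6])
rec_max([60, 6]): compare 60 with rec_max([6])
rec_max([6]) = 6  (base case)
Compare 60 with 6 -> 60
Compare 60 with 60 -> 60
Compare 80 with 60 -> 80
Compare 14 with 80 -> 80
Compare 53 with 80 -> 80

80


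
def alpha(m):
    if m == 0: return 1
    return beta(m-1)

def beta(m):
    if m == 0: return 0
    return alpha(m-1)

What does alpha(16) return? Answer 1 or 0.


alpha(16) = beta(15)
beta(15) = alpha(14)
alpha(14) = beta(13)
beta(13) = alpha(12)
alpha(12) = beta(11)
beta(11) = alpha(10)
alpha(10) = beta(9)
beta(9) = alpha(8)
alpha(8) = beta(7)
beta(7) = alpha(6)
alpha(6) = beta(5)
beta(5) = alpha(4)
alpha(4) = beta(3)
beta(3) = alpha(2)
alpha(2) = beta(1)
beta(1) = alpha(0)
alpha(0) = 1  (base case)
Result: 1

1


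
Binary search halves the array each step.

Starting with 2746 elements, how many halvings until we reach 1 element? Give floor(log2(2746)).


2746 / 2 = 1373
1373 / 2 = 686
686 / 2 = 343
343 / 2 = 171
171 / 2 = 85
85 / 2 = 42
42 / 2 = 21
21 / 2 = 10
10 / 2 = 5
5 / 2 = 2
2 / 2 = 1
Reached 1 after 11 halvings

11


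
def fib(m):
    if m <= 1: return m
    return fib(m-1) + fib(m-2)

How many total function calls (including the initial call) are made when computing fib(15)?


Let C(n) = total calls for fib(n)
C(0) = 1, C(1) = 1
C(2) = 1 + C(1) + C(0) = 1 + 1 + 1 = 3
C(3) = 1 + C(2) + C(1) = 1 + 3 + 1 = 5
C(4) = 1 + C(3) + C(2) = 1 + 5 + 3 = 9
C(5) = 1 + C(4) + C(3) = 1 + 9 + 5 = 15
C(6) = 1 + C(5) + C(4) = 1 + 15 + 9 = 25
C(7) = 1 + C(6) + C(5) = 1 + 25 + 15 = 41
C(8) = 1 + C(7) + C(6) = 1 + 41 + 25 = 67
C(9) = 1 + C(8) + C(7) = 1 + 67 + 41 = 109
C(10) = 1 + C(9) + C(8) = 1 + 109 + 67 = 177
C(11) = 1 + C(10) + C(9) = 1 + 177 + 109 = 287
C(12) = 1 + C(11) + C(10) = 1 + 287 + 177 = 465
C(13) = 1 + C(12) + C(11) = 1 + 465 + 287 = 753
C(14) = 1 + C(13) + C(12) = 1 + 753 + 465 = 1219
C(15) = 1 + C(14) + C(13) = 1 + 1219 + 753 = 1973

1973


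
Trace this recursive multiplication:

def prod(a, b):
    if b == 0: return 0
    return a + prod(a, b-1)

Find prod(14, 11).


prod(14, 11) = 14 + prod(14, 10)
prod(14, 10) = 14 + prod(14, 9)
prod(14, 9) = 14 + prod(14, 8)
prod(14, 8) = 14 + prod(14, 7)
prod(14, 7) = 14 + prod(14, 6)
prod(14, 6) = 14 + prod(14, 5)
prod(14, 5) = 14 + prod(14, 4)
prod(14, 4) = 14 + prod(14, 3)
prod(14, 3) = 14 + prod(14, 2)
prod(14, 2) = 14 + prod(14, 1)
prod(14, 1) = 14 + prod(14, 0)
prod(14, 0) = 0  (base case)
Total: 14 + 14 + 14 + 14 + 14 + 14 + 14 + 14 + 14 + 14 + 14 + 0 = 154

154


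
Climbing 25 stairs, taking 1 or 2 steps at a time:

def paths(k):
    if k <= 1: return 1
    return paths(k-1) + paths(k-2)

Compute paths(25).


Building up from base cases:
paths(0) = 1
paths(1) = 1
paths(2) = paths(1) + paths(0) = 1 + 1 = 2
paths(3) = paths(2) + paths(1) = 2 + 1 = 3
paths(4) = paths(3) + paths(2) = 3 + 2 = 5
paths(5) = paths(4) + paths(3) = 5 + 3 = 8
paths(6) = paths(5) + paths(4) = 8 + 5 = 13
paths(7) = paths(6) + paths(5) = 13 + 8 = 21
paths(8) = paths(7) + paths(6) = 21 + 13 = 34
paths(9) = paths(8) + paths(7) = 34 + 21 = 55
paths(10) = paths(9) + paths(8) = 55 + 34 = 89
paths(11) = paths(10) + paths(9) = 89 + 55 = 144
paths(12) = paths(11) + paths(10) = 144 + 89 = 233
paths(13) = paths(12) + paths(11) = 233 + 144 = 377
paths(14) = paths(13) + paths(12) = 377 + 233 = 610
paths(15) = paths(14) + paths(13) = 610 + 377 = 987
paths(16) = paths(15) + paths(14) = 987 + 610 = 1597
paths(17) = paths(16) + paths(15) = 1597 + 987 = 2584
paths(18) = paths(17) + paths(16) = 2584 + 1597 = 4181
paths(19) = paths(18) + paths(17) = 4181 + 2584 = 6765
paths(20) = paths(19) + paths(18) = 6765 + 4181 = 10946
paths(21) = paths(20) + paths(19) = 10946 + 6765 = 17711
paths(22) = paths(21) + paths(20) = 17711 + 10946 = 28657
paths(23) = paths(22) + paths(21) = 28657 + 17711 = 46368
paths(24) = paths(23) + paths(22) = 46368 + 28657 = 75025
paths(25) = paths(24) + paths(23) = 75025 + 46368 = 121393

121393


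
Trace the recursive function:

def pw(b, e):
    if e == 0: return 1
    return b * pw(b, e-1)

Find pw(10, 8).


pw(10, 8)
= 10 * pw(10, 7)
= 10 * 10 * pw(10, 6)
= 10 * 10 * 10 * pw(10, 5)
= 10 * 10 * 10 * 10 * pw(10, 4)
= 10 * 10 * 10 * 10 * 10 * pw(10, 3)
= 10 * 10 * 10 * 10 * 10 * 10 * pw(10, 2)
= 10 * 10 * 10 * 10 * 10 * 10 * 10 * pw(10, 1)
= 10 * 10 * 10 * 10 * 10 * 10 * 10 * 10 * pw(10, 0)
= 10 * 10 * 10 * 10 * 10 * 10 * 10 * 10 * 1
= 100000000

100000000


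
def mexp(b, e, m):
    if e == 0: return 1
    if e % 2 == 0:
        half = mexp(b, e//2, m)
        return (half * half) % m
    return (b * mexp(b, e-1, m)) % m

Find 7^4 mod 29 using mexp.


mexp(7, 4, 29): e is even, compute mexp(7, 2, 29)
  mexp(7, 2, 29): e is even, compute mexp(7, 1, 29)
    mexp(7, 1, 29): e is odd, compute mexp(7, 0, 29)
      mexp(7, 0, 29) = 1
    (7 * 1) % 29 = 7
  half=7, (7*7) % 29 = 20
half=20, (20*20) % 29 = 23

23


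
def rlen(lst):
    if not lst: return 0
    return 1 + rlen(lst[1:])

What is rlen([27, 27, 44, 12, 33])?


rlen([27, 27, 44, 12, 33]) = 1 + rlen([27, 44, 12, 33])
rlen([27, 44, 12, 33]) = 1 + rlen([44, 12, 33])
rlen([44, 12, 33]) = 1 + rlen([12, 33])
rlen([12, 33]) = 1 + rlen([33])
rlen([33]) = 1 + rlen([])
rlen([]) = 0  (base case)
Unwinding: 1 + 1 + 1 + 1 + 1 + 0 = 5

5


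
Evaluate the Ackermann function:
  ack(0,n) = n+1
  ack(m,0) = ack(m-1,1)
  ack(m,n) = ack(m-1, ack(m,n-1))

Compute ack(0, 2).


ack(0, 2) = 3
Result: ack(0, 2) = 3

3


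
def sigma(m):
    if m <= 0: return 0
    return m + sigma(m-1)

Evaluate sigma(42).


sigma(42)
= 42 + 41 + 40 + 39 + 38 + 37 + 36 + 35 + 34 + 33 + 32 + 31 + 30 + 29 + 28 + 27 + 26 + 25 + 24 + 23 + 22 + 21 + 20 + 19 + 18 + 17 + 16 + 15 + 14 + 13 + 12 + 11 + 10 + 9 + 8 + 7 + 6 + 5 + 4 + 3 + 2 + 1 + sigma(0)
= 42 + 41 + 40 + 39 + 38 + 37 + 36 + 35 + 34 + 33 + 32 + 31 + 30 + 29 + 28 + 27 + 26 + 25 + 24 + 23 + 22 + 21 + 20 + 19 + 18 + 17 + 16 + 15 + 14 + 13 + 12 + 11 + 10 + 9 + 8 + 7 + 6 + 5 + 4 + 3 + 2 + 1 + 0
= 903

903


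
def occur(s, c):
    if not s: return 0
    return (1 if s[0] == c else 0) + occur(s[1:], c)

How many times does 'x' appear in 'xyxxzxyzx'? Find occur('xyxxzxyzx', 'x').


s[0]='x' == 'x' -> 1
s[0]='y' != 'x' -> 0
s[0]='x' == 'x' -> 1
s[0]='x' == 'x' -> 1
s[0]='z' != 'x' -> 0
s[0]='x' == 'x' -> 1
s[0]='y' != 'x' -> 0
s[0]='z' != 'x' -> 0
s[0]='x' == 'x' -> 1
Sum: 1 + 0 + 1 + 1 + 0 + 1 + 0 + 0 + 1 = 5

5


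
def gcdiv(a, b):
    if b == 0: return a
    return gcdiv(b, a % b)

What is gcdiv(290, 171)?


gcdiv(290, 171) = gcdiv(171, 119)
gcdiv(171, 119) = gcdiv(119, 52)
gcdiv(119, 52) = gcdiv(52, 15)
gcdiv(52, 15) = gcdiv(15, 7)
gcdiv(15, 7) = gcdiv(7, 1)
gcdiv(7, 1) = gcdiv(1, 0)
gcdiv(1, 0) = 1  (base case)

1


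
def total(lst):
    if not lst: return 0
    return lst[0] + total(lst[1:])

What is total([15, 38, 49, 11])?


total([15, 38, 49, 11]) = 15 + total([38, 49, 11])
total([38, 49, 11]) = 38 + total([49, 11])
total([49, 11]) = 49 + total([11])
total([11]) = 11 + total([])
total([]) = 0  (base case)
Total: 15 + 38 + 49 + 11 + 0 = 113

113


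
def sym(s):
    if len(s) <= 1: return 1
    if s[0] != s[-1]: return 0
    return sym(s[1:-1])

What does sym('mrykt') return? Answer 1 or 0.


sym('mrykt'): s[0]='m' != s[-1]='t' -> return 0
Result: 0 (not a palindrome)

0


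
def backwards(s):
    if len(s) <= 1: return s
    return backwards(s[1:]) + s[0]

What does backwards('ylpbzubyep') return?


backwards('ylpbzubyep') = backwards('lpbzubyep') + 'y'
backwards('lpbzubyep') = backwards('pbzubyep') + 'l'
backwards('pbzubyep') = backwards('bzubyep') + 'p'
backwards('bzubyep') = backwards('zubyep') + 'b'
backwards('zubyep') = backwards('ubyep') + 'z'
backwards('ubyep') = backwards('byep') + 'u'
backwards('byep') = backwards('yep') + 'b'
backwards('yep') = backwards('ep') + 'y'
backwards('ep') = backwards('p') + 'e'
backwards('p') = 'p'  (base case)
Concatenating: 'p' + 'e' + 'y' + 'b' + 'u' + 'z' + 'b' + 'p' + 'l' + 'y' = 'peybuzbply'

peybuzbply


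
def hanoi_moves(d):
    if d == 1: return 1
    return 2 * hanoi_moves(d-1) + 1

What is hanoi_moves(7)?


hanoi_moves(7) = 2 * hanoi_moves(6) + 1
hanoi_moves(6) = 2 * hanoi_moves(5) + 1
hanoi_moves(5) = 2 * hanoi_moves(4) + 1
hanoi_moves(4) = 2 * hanoi_moves(3) + 1
hanoi_moves(3) = 2 * hanoi_moves(2) + 1
hanoi_moves(2) = 2 * hanoi_moves(1) + 1
hanoi_moves(1) = 1  (base case)
hanoi_moves(2) = 2 * 1 + 1 = 3
hanoi_moves(3) = 2 * 3 + 1 = 7
hanoi_moves(4) = 2 * 7 + 1 = 15
hanoi_moves(5) = 2 * 15 + 1 = 31
hanoi_moves(6) = 2 * 31 + 1 = 63
hanoi_moves(7) = 2 * 63 + 1 = 127

127


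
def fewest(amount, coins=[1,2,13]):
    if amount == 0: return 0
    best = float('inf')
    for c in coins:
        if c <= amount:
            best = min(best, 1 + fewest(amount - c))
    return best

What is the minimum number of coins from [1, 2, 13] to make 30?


Building up with DP:
fewest(0) = 0
fewest(1) = min(1+fewest(0)=1+0=1) = 1
fewest(2) = min(1+fewest(1)=1+1=2, 1+fewest(0)=1+0=1) = 1
fewest(3) = min(1+fewest(2)=1+1=2, 1+fewest(1)=1+1=2) = 2
fewest(4) = min(1+fewest(3)=1+2=3, 1+fewest(2)=1+1=2) = 2
fewest(5) = min(1+fewest(4)=1+2=3, 1+fewest(3)=1+2=3) = 3
fewest(6) = min(1+fewest(5)=1+3=4, 1+fewest(4)=1+2=3) = 3
fewest(7) = min(1+fewest(6)=1+3=4, 1+fewest(5)=1+3=4) = 4
fewest(8) = min(1+fewest(7)=1+4=5, 1+fewest(6)=1+3=4) = 4
fewest(9) = min(1+fewest(8)=1+4=5, 1+fewest(7)=1+4=5) = 5
fewest(10) = min(1+fewest(9)=1+5=6, 1+fewest(8)=1+4=5) = 5
fewest(11) = min(1+fewest(10)=1+5=6, 1+fewest(9)=1+5=6) = 6
fewest(12) = min(1+fewest(11)=1+6=7, 1+fewest(10)=1+5=6) = 6
fewest(13) = min(1+fewest(12)=1+6=7, 1+fewest(11)=1+6=7, 1+fewest(0)=1+0=1) = 1
fewest(14) = min(1+fewest(13)=1+1=2, 1+fewest(12)=1+6=7, 1+fewest(1)=1+1=2) = 2
fewest(15) = min(1+fewest(14)=1+2=3, 1+fewest(13)=1+1=2, 1+fewest(2)=1+1=2) = 2
fewest(16) = min(1+fewest(15)=1+2=3, 1+fewest(14)=1+2=3, 1+fewest(3)=1+2=3) = 3
fewest(17) = min(1+fewest(16)=1+3=4, 1+fewest(15)=1+2=3, 1+fewest(4)=1+2=3) = 3
fewest(18) = min(1+fewest(17)=1+3=4, 1+fewest(16)=1+3=4, 1+fewest(5)=1+3=4) = 4
fewest(19) = min(1+fewest(18)=1+4=5, 1+fewest(17)=1+3=4, 1+fewest(6)=1+3=4) = 4
fewest(20) = min(1+fewest(19)=1+4=5, 1+fewest(18)=1+4=5, 1+fewest(7)=1+4=5) = 5
fewest(21) = min(1+fewest(20)=1+5=6, 1+fewest(19)=1+4=5, 1+fewest(8)=1+4=5) = 5
fewest(22) = min(1+fewest(21)=1+5=6, 1+fewest(20)=1+5=6, 1+fewest(9)=1+5=6) = 6
fewest(23) = min(1+fewest(22)=1+6=7, 1+fewest(21)=1+5=6, 1+fewest(10)=1+5=6) = 6
fewest(24) = min(1+fewest(23)=1+6=7, 1+fewest(22)=1+6=7, 1+fewest(11)=1+6=7) = 7
fewest(25) = min(1+fewest(24)=1+7=8, 1+fewest(23)=1+6=7, 1+fewest(12)=1+6=7) = 7
fewest(26) = min(1+fewest(25)=1+7=8, 1+fewest(24)=1+7=8, 1+fewest(13)=1+1=2) = 2
fewest(27) = min(1+fewest(26)=1+2=3, 1+fewest(25)=1+7=8, 1+fewest(14)=1+2=3) = 3
fewest(28) = min(1+fewest(27)=1+3=4, 1+fewest(26)=1+2=3, 1+fewest(15)=1+2=3) = 3
fewest(29) = min(1+fewest(28)=1+3=4, 1+fewest(27)=1+3=4, 1+fewest(16)=1+3=4) = 4
fewest(30) = min(1+fewest(29)=1+4=5, 1+fewest(28)=1+3=4, 1+fewest(17)=1+3=4) = 4

4


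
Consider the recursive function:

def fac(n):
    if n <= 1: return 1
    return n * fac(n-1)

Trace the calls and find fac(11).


fac(11)
= 11 * fac(10)
= 11 * 10 * fac(9)
= 11 * 10 * 9 * fac(8)
= 11 * 10 * 9 * 8 * fac(7)
= 11 * 10 * 9 * 8 * 7 * fac(6)
= 11 * 10 * 9 * 8 * 7 * 6 * fac(5)
= 11 * 10 * 9 * 8 * 7 * 6 * 5 * fac(4)
= 11 * 10 * 9 * 8 * 7 * 6 * 5 * 4 * fac(3)
= 11 * 10 * 9 * 8 * 7 * 6 * 5 * 4 * 3 * fac(2)
= 11 * 10 * 9 * 8 * 7 * 6 * 5 * 4 * 3 * 2 * fac(1)
= 11 * 10 * 9 * 8 * 7 * 6 * 5 * 4 * 3 * 2 * 1
= 39916800

39916800


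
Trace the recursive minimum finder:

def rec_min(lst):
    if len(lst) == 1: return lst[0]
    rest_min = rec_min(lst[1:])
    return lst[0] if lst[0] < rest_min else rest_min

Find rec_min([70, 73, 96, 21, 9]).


rec_min([70, 73, 96, 21, 9]): compare 70 with rec_min([73, 96, 21, 9])
rec_min([73, 96, 21, 9]): compare 73 with rec_min([96, 21, 9])
rec_min([96, 21, 9]): compare 96 with rec_min([21, 9])
rec_min([21, 9]): compare 21 with rec_min([9])
rec_min([9]) = 9  (base case)
Compare 21 with 9 -> 9
Compare 96 with 9 -> 9
Compare 73 with 9 -> 9
Compare 70 with 9 -> 9

9


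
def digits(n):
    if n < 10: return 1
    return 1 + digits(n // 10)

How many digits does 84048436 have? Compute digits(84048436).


digits(84048436) = 1 + digits(8404843)
digits(8404843) = 1 + digits(840484)
digits(840484) = 1 + digits(84048)
digits(84048) = 1 + digits(8404)
digits(8404) = 1 + digits(840)
digits(840) = 1 + digits(84)
digits(84) = 1 + digits(8)
digits(8) = 1  (base case: 8 < 10)
Unwinding: 1 + 1 + 1 + 1 + 1 + 1 + 1 + 1 = 8

8


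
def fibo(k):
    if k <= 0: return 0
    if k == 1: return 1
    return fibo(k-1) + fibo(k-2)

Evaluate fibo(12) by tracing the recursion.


Computing fibo(12) bottom-up:
fibo(0) = 0
fibo(1) = 1
fibo(2) = fibo(1) + fibo(0) = 1 + 0 = 1
fibo(3) = fibo(2) + fibo(1) = 1 + 1 = 2
fibo(4) = fibo(3) + fibo(2) = 2 + 1 = 3
fibo(5) = fibo(4) + fibo(3) = 3 + 2 = 5
fibo(6) = fibo(5) + fibo(4) = 5 + 3 = 8
fibo(7) = fibo(6) + fibo(5) = 8 + 5 = 13
fibo(8) = fibo(7) + fibo(6) = 13 + 8 = 21
fibo(9) = fibo(8) + fibo(7) = 21 + 13 = 34
fibo(10) = fibo(9) + fibo(8) = 34 + 21 = 55
fibo(11) = fibo(10) + fibo(9) = 55 + 34 = 89
fibo(12) = fibo(11) + fibo(10) = 89 + 55 = 144

144


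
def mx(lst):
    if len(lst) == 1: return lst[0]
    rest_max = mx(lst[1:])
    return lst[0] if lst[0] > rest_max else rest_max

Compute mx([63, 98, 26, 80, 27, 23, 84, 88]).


mx([63, 98, 26, 80, 27, 23, 84, 88]): compare 63 with mx([98, 26, 80, 27, 23, 84, 88])
mx([98, 26, 80, 27, 23, 84, 88]): compare 98 with mx([26, 80, 27, 23, 84, 88])
mx([26, 80, 27, 23, 84, 88]): compare 26 with mx([80, 27, 23, 84, 88])
mx([80, 27, 23, 84, 88]): compare 80 with mx([27, 23, 84, 88])
mx([27, 23, 84, 88]): compare 27 with mx([23, 84, 88])
mx([23, 84, 88]): compare 23 with mx([84, 88])
mx([84, 88]): compare 84 with mx([88])
mx([88]) = 88  (base case)
Compare 84 with 88 -> 88
Compare 23 with 88 -> 88
Compare 27 with 88 -> 88
Compare 80 with 88 -> 88
Compare 26 with 88 -> 88
Compare 98 with 88 -> 98
Compare 63 with 98 -> 98

98


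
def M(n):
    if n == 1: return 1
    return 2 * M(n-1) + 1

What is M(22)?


M(22) = 2 * M(21) + 1
M(21) = 2 * M(20) + 1
M(20) = 2 * M(19) + 1
M(19) = 2 * M(18) + 1
M(18) = 2 * M(17) + 1
M(17) = 2 * M(16) + 1
M(16) = 2 * M(15) + 1
M(15) = 2 * M(14) + 1
M(14) = 2 * M(13) + 1
M(13) = 2 * M(12) + 1
M(12) = 2 * M(11) + 1
M(11) = 2 * M(10) + 1
M(10) = 2 * M(9) + 1
M(9) = 2 * M(8) + 1
M(8) = 2 * M(7) + 1
M(7) = 2 * M(6) + 1
M(6) = 2 * M(5) + 1
M(5) = 2 * M(4) + 1
M(4) = 2 * M(3) + 1
M(3) = 2 * M(2) + 1
M(2) = 2 * M(1) + 1
M(1) = 1  (base case)
M(2) = 2 * 1 + 1 = 3
M(3) = 2 * 3 + 1 = 7
M(4) = 2 * 7 + 1 = 15
M(5) = 2 * 15 + 1 = 31
M(6) = 2 * 31 + 1 = 63
M(7) = 2 * 63 + 1 = 127
M(8) = 2 * 127 + 1 = 255
M(9) = 2 * 255 + 1 = 511
M(10) = 2 * 511 + 1 = 1023
M(11) = 2 * 1023 + 1 = 2047
M(12) = 2 * 2047 + 1 = 4095
M(13) = 2 * 4095 + 1 = 8191
M(14) = 2 * 8191 + 1 = 16383
M(15) = 2 * 16383 + 1 = 32767
M(16) = 2 * 32767 + 1 = 65535
M(17) = 2 * 65535 + 1 = 131071
M(18) = 2 * 131071 + 1 = 262143
M(19) = 2 * 262143 + 1 = 524287
M(20) = 2 * 524287 + 1 = 1048575
M(21) = 2 * 1048575 + 1 = 2097151
M(22) = 2 * 2097151 + 1 = 4194303

4194303


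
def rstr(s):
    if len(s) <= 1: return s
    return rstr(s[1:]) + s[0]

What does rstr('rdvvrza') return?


rstr('rdvvrza') = rstr('dvvrza') + 'r'
rstr('dvvrza') = rstr('vvrza') + 'd'
rstr('vvrza') = rstr('vrza') + 'v'
rstr('vrza') = rstr('rza') + 'v'
rstr('rza') = rstr('za') + 'r'
rstr('za') = rstr('a') + 'z'
rstr('a') = 'a'  (base case)
Concatenating: 'a' + 'z' + 'r' + 'v' + 'v' + 'd' + 'r' = 'azrvvdr'

azrvvdr


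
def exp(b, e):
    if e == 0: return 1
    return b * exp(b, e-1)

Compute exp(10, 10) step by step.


exp(10, 10)
= 10 * exp(10, 9)
= 10 * 10 * exp(10, 8)
= 10 * 10 * 10 * exp(10, 7)
= 10 * 10 * 10 * 10 * exp(10, 6)
= 10 * 10 * 10 * 10 * 10 * exp(10, 5)
= 10 * 10 * 10 * 10 * 10 * 10 * exp(10, 4)
= 10 * 10 * 10 * 10 * 10 * 10 * 10 * exp(10, 3)
= 10 * 10 * 10 * 10 * 10 * 10 * 10 * 10 * exp(10, 2)
= 10 * 10 * 10 * 10 * 10 * 10 * 10 * 10 * 10 * exp(10, 1)
= 10 * 10 * 10 * 10 * 10 * 10 * 10 * 10 * 10 * 10 * exp(10, 0)
= 10 * 10 * 10 * 10 * 10 * 10 * 10 * 10 * 10 * 10 * 1
= 10000000000

10000000000


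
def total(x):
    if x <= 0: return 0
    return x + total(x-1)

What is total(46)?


total(46)
= 46 + 45 + 44 + 43 + 42 + 41 + 40 + 39 + 38 + 37 + 36 + 35 + 34 + 33 + 32 + 31 + 30 + 29 + 28 + 27 + 26 + 25 + 24 + 23 + 22 + 21 + 20 + 19 + 18 + 17 + 16 + 15 + 14 + 13 + 12 + 11 + 10 + 9 + 8 + 7 + 6 + 5 + 4 + 3 + 2 + 1 + total(0)
= 46 + 45 + 44 + 43 + 42 + 41 + 40 + 39 + 38 + 37 + 36 + 35 + 34 + 33 + 32 + 31 + 30 + 29 + 28 + 27 + 26 + 25 + 24 + 23 + 22 + 21 + 20 + 19 + 18 + 17 + 16 + 15 + 14 + 13 + 12 + 11 + 10 + 9 + 8 + 7 + 6 + 5 + 4 + 3 + 2 + 1 + 0
= 1081

1081


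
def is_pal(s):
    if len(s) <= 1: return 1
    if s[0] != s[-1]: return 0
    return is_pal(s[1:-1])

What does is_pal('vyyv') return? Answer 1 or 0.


is_pal('vyyv'): s[0]='v' == s[-1]='v' -> check is_pal('yy')
is_pal('yy'): s[0]='y' == s[-1]='y' -> check is_pal('')
is_pal(''): len <= 1 -> return 1  (base case)
Result: 1 (palindrome)

1


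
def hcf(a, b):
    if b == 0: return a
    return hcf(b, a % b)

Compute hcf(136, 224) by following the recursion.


hcf(136, 224) = hcf(224, 136)
hcf(224, 136) = hcf(136, 88)
hcf(136, 88) = hcf(88, 48)
hcf(88, 48) = hcf(48, 40)
hcf(48, 40) = hcf(40, 8)
hcf(40, 8) = hcf(8, 0)
hcf(8, 0) = 8  (base case)

8


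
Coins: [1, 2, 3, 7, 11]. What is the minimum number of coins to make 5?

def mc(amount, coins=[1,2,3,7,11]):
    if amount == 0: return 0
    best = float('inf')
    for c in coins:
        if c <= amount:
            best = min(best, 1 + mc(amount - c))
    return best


Building up with DP:
mc(0) = 0
mc(1) = min(1+mc(0)=1+0=1) = 1
mc(2) = min(1+mc(1)=1+1=2, 1+mc(0)=1+0=1) = 1
mc(3) = min(1+mc(2)=1+1=2, 1+mc(1)=1+1=2, 1+mc(0)=1+0=1) = 1
mc(4) = min(1+mc(3)=1+1=2, 1+mc(2)=1+1=2, 1+mc(1)=1+1=2) = 2
mc(5) = min(1+mc(4)=1+2=3, 1+mc(3)=1+1=2, 1+mc(2)=1+1=2) = 2

2


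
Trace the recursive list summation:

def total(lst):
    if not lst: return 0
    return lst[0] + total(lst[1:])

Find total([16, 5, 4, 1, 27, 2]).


total([16, 5, 4, 1, 27, 2]) = 16 + total([5, 4, 1, 27, 2])
total([5, 4, 1, 27, 2]) = 5 + total([4, 1, 27, 2])
total([4, 1, 27, 2]) = 4 + total([1, 27, 2])
total([1, 27, 2]) = 1 + total([27, 2])
total([27, 2]) = 27 + total([2])
total([2]) = 2 + total([])
total([]) = 0  (base case)
Total: 16 + 5 + 4 + 1 + 27 + 2 + 0 = 55

55


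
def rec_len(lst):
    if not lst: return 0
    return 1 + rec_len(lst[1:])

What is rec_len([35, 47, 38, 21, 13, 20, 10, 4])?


rec_len([35, 47, 38, 21, 13, 20, 10, 4]) = 1 + rec_len([47, 38, 21, 13, 20, 10, 4])
rec_len([47, 38, 21, 13, 20, 10, 4]) = 1 + rec_len([38, 21, 13, 20, 10, 4])
rec_len([38, 21, 13, 20, 10, 4]) = 1 + rec_len([21, 13, 20, 10, 4])
rec_len([21, 13, 20, 10, 4]) = 1 + rec_len([13, 20, 10, 4])
rec_len([13, 20, 10, 4]) = 1 + rec_len([20, 10, 4])
rec_len([20, 10, 4]) = 1 + rec_len([10, 4])
rec_len([10, 4]) = 1 + rec_len([4])
rec_len([4]) = 1 + rec_len([])
rec_len([]) = 0  (base case)
Unwinding: 1 + 1 + 1 + 1 + 1 + 1 + 1 + 1 + 0 = 8

8


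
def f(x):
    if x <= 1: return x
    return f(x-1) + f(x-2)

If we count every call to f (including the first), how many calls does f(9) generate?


Let C(n) = total calls for f(n)
C(0) = 1, C(1) = 1
C(2) = 1 + C(1) + C(0) = 1 + 1 + 1 = 3
C(3) = 1 + C(2) + C(1) = 1 + 3 + 1 = 5
C(4) = 1 + C(3) + C(2) = 1 + 5 + 3 = 9
C(5) = 1 + C(4) + C(3) = 1 + 9 + 5 = 15
C(6) = 1 + C(5) + C(4) = 1 + 15 + 9 = 25
C(7) = 1 + C(6) + C(5) = 1 + 25 + 15 = 41
C(8) = 1 + C(7) + C(6) = 1 + 41 + 25 = 67
C(9) = 1 + C(8) + C(7) = 1 + 67 + 41 = 109

109


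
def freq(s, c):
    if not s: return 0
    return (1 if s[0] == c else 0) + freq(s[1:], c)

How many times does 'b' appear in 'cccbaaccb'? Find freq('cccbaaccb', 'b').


s[0]='c' != 'b' -> 0
s[0]='c' != 'b' -> 0
s[0]='c' != 'b' -> 0
s[0]='b' == 'b' -> 1
s[0]='a' != 'b' -> 0
s[0]='a' != 'b' -> 0
s[0]='c' != 'b' -> 0
s[0]='c' != 'b' -> 0
s[0]='b' == 'b' -> 1
Sum: 0 + 0 + 0 + 1 + 0 + 0 + 0 + 0 + 1 = 2

2


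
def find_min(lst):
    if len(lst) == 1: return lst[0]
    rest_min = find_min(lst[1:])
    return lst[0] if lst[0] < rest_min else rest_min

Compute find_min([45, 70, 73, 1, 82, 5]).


find_min([45, 70, 73, 1, 82, 5]): compare 45 with find_min([70, 73, 1, 82, 5])
find_min([70, 73, 1, 82, 5]): compare 70 with find_min([73, 1, 82, 5])
find_min([73, 1, 82, 5]): compare 73 with find_min([1, 82, 5])
find_min([1, 82, 5]): compare 1 with find_min([82, 5])
find_min([82, 5]): compare 82 with find_min([5])
find_min([5]) = 5  (base case)
Compare 82 with 5 -> 5
Compare 1 with 5 -> 1
Compare 73 with 1 -> 1
Compare 70 with 1 -> 1
Compare 45 with 1 -> 1

1


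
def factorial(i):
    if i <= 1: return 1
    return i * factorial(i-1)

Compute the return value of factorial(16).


factorial(16)
= 16 * factorial(15)
= 16 * 15 * factorial(14)
= 16 * 15 * 14 * factorial(13)
= 16 * 15 * 14 * 13 * factorial(12)
= 16 * 15 * 14 * 13 * 12 * factorial(11)
= 16 * 15 * 14 * 13 * 12 * 11 * factorial(10)
= 16 * 15 * 14 * 13 * 12 * 11 * 10 * factorial(9)
= 16 * 15 * 14 * 13 * 12 * 11 * 10 * 9 * factorial(8)
= 16 * 15 * 14 * 13 * 12 * 11 * 10 * 9 * 8 * factorial(7)
= 16 * 15 * 14 * 13 * 12 * 11 * 10 * 9 * 8 * 7 * factorial(6)
= 16 * 15 * 14 * 13 * 12 * 11 * 10 * 9 * 8 * 7 * 6 * factorial(5)
= 16 * 15 * 14 * 13 * 12 * 11 * 10 * 9 * 8 * 7 * 6 * 5 * factorial(4)
= 16 * 15 * 14 * 13 * 12 * 11 * 10 * 9 * 8 * 7 * 6 * 5 * 4 * factorial(3)
= 16 * 15 * 14 * 13 * 12 * 11 * 10 * 9 * 8 * 7 * 6 * 5 * 4 * 3 * factorial(2)
= 16 * 15 * 14 * 13 * 12 * 11 * 10 * 9 * 8 * 7 * 6 * 5 * 4 * 3 * 2 * factorial(1)
= 16 * 15 * 14 * 13 * 12 * 11 * 10 * 9 * 8 * 7 * 6 * 5 * 4 * 3 * 2 * 1
= 20922789888000

20922789888000


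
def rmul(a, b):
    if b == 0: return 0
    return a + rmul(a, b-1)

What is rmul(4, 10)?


rmul(4, 10) = 4 + rmul(4, 9)
rmul(4, 9) = 4 + rmul(4, 8)
rmul(4, 8) = 4 + rmul(4, 7)
rmul(4, 7) = 4 + rmul(4, 6)
rmul(4, 6) = 4 + rmul(4, 5)
rmul(4, 5) = 4 + rmul(4, 4)
rmul(4, 4) = 4 + rmul(4, 3)
rmul(4, 3) = 4 + rmul(4, 2)
rmul(4, 2) = 4 + rmul(4, 1)
rmul(4, 1) = 4 + rmul(4, 0)
rmul(4, 0) = 0  (base case)
Total: 4 + 4 + 4 + 4 + 4 + 4 + 4 + 4 + 4 + 4 + 0 = 40

40


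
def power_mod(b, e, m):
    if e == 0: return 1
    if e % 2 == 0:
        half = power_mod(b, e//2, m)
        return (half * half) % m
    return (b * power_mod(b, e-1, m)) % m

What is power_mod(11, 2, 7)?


power_mod(11, 2, 7): e is even, compute power_mod(11, 1, 7)
  power_mod(11, 1, 7): e is odd, compute power_mod(11, 0, 7)
    power_mod(11, 0, 7) = 1
  (11 * 1) % 7 = 4
half=4, (4*4) % 7 = 2

2


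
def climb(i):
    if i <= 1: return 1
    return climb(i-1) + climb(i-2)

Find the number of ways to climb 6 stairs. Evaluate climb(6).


Building up from base cases:
climb(0) = 1
climb(1) = 1
climb(2) = climb(1) + climb(0) = 1 + 1 = 2
climb(3) = climb(2) + climb(1) = 2 + 1 = 3
climb(4) = climb(3) + climb(2) = 3 + 2 = 5
climb(5) = climb(4) + climb(3) = 5 + 3 = 8
climb(6) = climb(5) + climb(4) = 8 + 5 = 13

13


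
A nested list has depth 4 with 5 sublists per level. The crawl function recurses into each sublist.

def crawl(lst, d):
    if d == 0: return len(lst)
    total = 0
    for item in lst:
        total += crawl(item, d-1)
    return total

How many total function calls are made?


At depth 0 (root): 1 call
At depth 1: each of 1 parents calls crawl on 5 children = 5 calls
At depth 2: each of 5 parents calls crawl on 5 children = 25 calls
At depth 3: each of 25 parents calls crawl on 5 children = 125 calls
At depth 4: each of 125 parents calls crawl on 5 children = 625 calls
Total: 1 + 5 + 25 + 125 + 625 = 781

781


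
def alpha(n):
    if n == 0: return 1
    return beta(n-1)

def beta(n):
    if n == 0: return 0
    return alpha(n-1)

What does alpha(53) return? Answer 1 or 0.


alpha(53) = beta(52)
beta(52) = alpha(51)
alpha(51) = beta(50)
beta(50) = alpha(49)
alpha(49) = beta(48)
beta(48) = alpha(47)
alpha(47) = beta(46)
beta(46) = alpha(45)
alpha(45) = beta(44)
beta(44) = alpha(43)
alpha(43) = beta(42)
beta(42) = alpha(41)
alpha(41) = beta(40)
beta(40) = alpha(39)
alpha(39) = beta(38)
beta(38) = alpha(37)
alpha(37) = beta(36)
beta(36) = alpha(35)
alpha(35) = beta(34)
beta(34) = alpha(33)
alpha(33) = beta(32)
beta(32) = alpha(31)
alpha(31) = beta(30)
beta(30) = alpha(29)
alpha(29) = beta(28)
beta(28) = alpha(27)
alpha(27) = beta(26)
beta(26) = alpha(25)
alpha(25) = beta(24)
beta(24) = alpha(23)
alpha(23) = beta(22)
beta(22) = alpha(21)
alpha(21) = beta(20)
beta(20) = alpha(19)
alpha(19) = beta(18)
beta(18) = alpha(17)
alpha(17) = beta(16)
beta(16) = alpha(15)
alpha(15) = beta(14)
beta(14) = alpha(13)
alpha(13) = beta(12)
beta(12) = alpha(11)
alpha(11) = beta(10)
beta(10) = alpha(9)
alpha(9) = beta(8)
beta(8) = alpha(7)
alpha(7) = beta(6)
beta(6) = alpha(5)
alpha(5) = beta(4)
beta(4) = alpha(3)
alpha(3) = beta(2)
beta(2) = alpha(1)
alpha(1) = beta(0)
beta(0) = 0  (base case)
Result: 0

0


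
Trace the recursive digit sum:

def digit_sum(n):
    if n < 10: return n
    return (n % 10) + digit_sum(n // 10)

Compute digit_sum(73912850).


digit_sum(73912850) = 0 + digit_sum(7391285)
digit_sum(7391285) = 5 + digit_sum(739128)
digit_sum(739128) = 8 + digit_sum(73912)
digit_sum(73912) = 2 + digit_sum(7391)
digit_sum(7391) = 1 + digit_sum(739)
digit_sum(739) = 9 + digit_sum(73)
digit_sum(73) = 3 + digit_sum(7)
digit_sum(7) = 7  (base case)
Total: 0 + 5 + 8 + 2 + 1 + 9 + 3 + 7 = 35

35


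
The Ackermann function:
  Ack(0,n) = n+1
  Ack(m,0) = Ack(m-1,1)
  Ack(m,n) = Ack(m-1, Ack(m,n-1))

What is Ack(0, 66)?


Ack(0, 66) = 67
Result: Ack(0, 66) = 67

67


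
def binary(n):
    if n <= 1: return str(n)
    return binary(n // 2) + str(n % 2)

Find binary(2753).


binary(2753) = binary(1376) + '1'
binary(1376) = binary(688) + '0'
binary(688) = binary(344) + '0'
binary(344) = binary(172) + '0'
binary(172) = binary(86) + '0'
binary(86) = binary(43) + '0'
binary(43) = binary(21) + '1'
binary(21) = binary(10) + '1'
binary(10) = binary(5) + '0'
binary(5) = binary(2) + '1'
binary(2) = binary(1) + '0'
binary(1) = '1'  (base case)
Concatenating: '1' + '0' + '1' + '0' + '1' + '1' + '0' + '0' + '0' + '0' + '0' + '1' = '101011000001'

101011000001


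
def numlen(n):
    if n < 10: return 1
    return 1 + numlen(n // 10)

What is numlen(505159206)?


numlen(505159206) = 1 + numlen(50515920)
numlen(50515920) = 1 + numlen(5051592)
numlen(5051592) = 1 + numlen(505159)
numlen(505159) = 1 + numlen(50515)
numlen(50515) = 1 + numlen(5051)
numlen(5051) = 1 + numlen(505)
numlen(505) = 1 + numlen(50)
numlen(50) = 1 + numlen(5)
numlen(5) = 1  (base case: 5 < 10)
Unwinding: 1 + 1 + 1 + 1 + 1 + 1 + 1 + 1 + 1 = 9

9


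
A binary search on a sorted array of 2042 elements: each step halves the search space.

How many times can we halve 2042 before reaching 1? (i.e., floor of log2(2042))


2042 / 2 = 1021
1021 / 2 = 510
510 / 2 = 255
255 / 2 = 127
127 / 2 = 63
63 / 2 = 31
31 / 2 = 15
15 / 2 = 7
7 / 2 = 3
3 / 2 = 1
Reached 1 after 10 halvings

10


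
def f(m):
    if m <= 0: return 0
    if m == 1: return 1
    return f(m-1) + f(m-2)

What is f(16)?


Computing f(16) bottom-up:
f(0) = 0
f(1) = 1
f(2) = f(1) + f(0) = 1 + 0 = 1
f(3) = f(2) + f(1) = 1 + 1 = 2
f(4) = f(3) + f(2) = 2 + 1 = 3
f(5) = f(4) + f(3) = 3 + 2 = 5
f(6) = f(5) + f(4) = 5 + 3 = 8
f(7) = f(6) + f(5) = 8 + 5 = 13
f(8) = f(7) + f(6) = 13 + 8 = 21
f(9) = f(8) + f(7) = 21 + 13 = 34
f(10) = f(9) + f(8) = 34 + 21 = 55
f(11) = f(10) + f(9) = 55 + 34 = 89
f(12) = f(11) + f(10) = 89 + 55 = 144
f(13) = f(12) + f(11) = 144 + 89 = 233
f(14) = f(13) + f(12) = 233 + 144 = 377
f(15) = f(14) + f(13) = 377 + 233 = 610
f(16) = f(15) + f(14) = 610 + 377 = 987

987


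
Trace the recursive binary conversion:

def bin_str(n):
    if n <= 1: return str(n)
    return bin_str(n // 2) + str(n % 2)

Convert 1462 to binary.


bin_str(1462) = bin_str(731) + '0'
bin_str(731) = bin_str(365) + '1'
bin_str(365) = bin_str(182) + '1'
bin_str(182) = bin_str(91) + '0'
bin_str(91) = bin_str(45) + '1'
bin_str(45) = bin_str(22) + '1'
bin_str(22) = bin_str(11) + '0'
bin_str(11) = bin_str(5) + '1'
bin_str(5) = bin_str(2) + '1'
bin_str(2) = bin_str(1) + '0'
bin_str(1) = '1'  (base case)
Concatenating: '1' + '0' + '1' + '1' + '0' + '1' + '1' + '0' + '1' + '1' + '0' = '10110110110'

10110110110


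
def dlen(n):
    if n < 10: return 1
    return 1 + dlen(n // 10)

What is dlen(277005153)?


dlen(277005153) = 1 + dlen(27700515)
dlen(27700515) = 1 + dlen(2770051)
dlen(2770051) = 1 + dlen(277005)
dlen(277005) = 1 + dlen(27700)
dlen(27700) = 1 + dlen(2770)
dlen(2770) = 1 + dlen(277)
dlen(277) = 1 + dlen(27)
dlen(27) = 1 + dlen(2)
dlen(2) = 1  (base case: 2 < 10)
Unwinding: 1 + 1 + 1 + 1 + 1 + 1 + 1 + 1 + 1 = 9

9


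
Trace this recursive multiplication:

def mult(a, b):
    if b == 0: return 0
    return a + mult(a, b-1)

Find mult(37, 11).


mult(37, 11) = 37 + mult(37, 10)
mult(37, 10) = 37 + mult(37, 9)
mult(37, 9) = 37 + mult(37, 8)
mult(37, 8) = 37 + mult(37, 7)
mult(37, 7) = 37 + mult(37, 6)
mult(37, 6) = 37 + mult(37, 5)
mult(37, 5) = 37 + mult(37, 4)
mult(37, 4) = 37 + mult(37, 3)
mult(37, 3) = 37 + mult(37, 2)
mult(37, 2) = 37 + mult(37, 1)
mult(37, 1) = 37 + mult(37, 0)
mult(37, 0) = 0  (base case)
Total: 37 + 37 + 37 + 37 + 37 + 37 + 37 + 37 + 37 + 37 + 37 + 0 = 407

407


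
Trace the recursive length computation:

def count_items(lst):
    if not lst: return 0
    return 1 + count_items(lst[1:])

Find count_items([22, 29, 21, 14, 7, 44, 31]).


count_items([22, 29, 21, 14, 7, 44, 31]) = 1 + count_items([29, 21, 14, 7, 44, 31])
count_items([29, 21, 14, 7, 44, 31]) = 1 + count_items([21, 14, 7, 44, 31])
count_items([21, 14, 7, 44, 31]) = 1 + count_items([14, 7, 44, 31])
count_items([14, 7, 44, 31]) = 1 + count_items([7, 44, 31])
count_items([7, 44, 31]) = 1 + count_items([44, 31])
count_items([44, 31]) = 1 + count_items([31])
count_items([31]) = 1 + count_items([])
count_items([]) = 0  (base case)
Unwinding: 1 + 1 + 1 + 1 + 1 + 1 + 1 + 0 = 7

7


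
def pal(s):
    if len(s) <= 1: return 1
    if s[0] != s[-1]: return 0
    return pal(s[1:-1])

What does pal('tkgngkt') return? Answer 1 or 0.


pal('tkgngkt'): s[0]='t' == s[-1]='t' -> check pal('kgngk')
pal('kgngk'): s[0]='k' == s[-1]='k' -> check pal('gng')
pal('gng'): s[0]='g' == s[-1]='g' -> check pal('n')
pal('n'): len <= 1 -> return 1  (base case)
Result: 1 (palindrome)

1


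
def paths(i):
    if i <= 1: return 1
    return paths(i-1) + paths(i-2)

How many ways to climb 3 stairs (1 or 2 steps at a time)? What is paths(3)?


Building up from base cases:
paths(0) = 1
paths(1) = 1
paths(2) = paths(1) + paths(0) = 1 + 1 = 2
paths(3) = paths(2) + paths(1) = 2 + 1 = 3

3


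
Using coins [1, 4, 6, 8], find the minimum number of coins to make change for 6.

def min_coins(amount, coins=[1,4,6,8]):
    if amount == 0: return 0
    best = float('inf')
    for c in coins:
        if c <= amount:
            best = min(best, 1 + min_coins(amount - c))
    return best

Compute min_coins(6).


Building up with DP:
min_coins(0) = 0
min_coins(1) = min(1+min_coins(0)=1+0=1) = 1
min_coins(2) = min(1+min_coins(1)=1+1=2) = 2
min_coins(3) = min(1+min_coins(2)=1+2=3) = 3
min_coins(4) = min(1+min_coins(3)=1+3=4, 1+min_coins(0)=1+0=1) = 1
min_coins(5) = min(1+min_coins(4)=1+1=2, 1+min_coins(1)=1+1=2) = 2
min_coins(6) = min(1+min_coins(5)=1+2=3, 1+min_coins(2)=1+2=3, 1+min_coins(0)=1+0=1) = 1

1


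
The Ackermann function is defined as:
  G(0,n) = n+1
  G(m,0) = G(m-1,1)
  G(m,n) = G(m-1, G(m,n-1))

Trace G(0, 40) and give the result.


G(0, 40) = 41
Result: G(0, 40) = 41

41


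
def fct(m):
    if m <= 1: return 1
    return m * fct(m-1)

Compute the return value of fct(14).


fct(14)
= 14 * fct(13)
= 14 * 13 * fct(12)
= 14 * 13 * 12 * fct(11)
= 14 * 13 * 12 * 11 * fct(10)
= 14 * 13 * 12 * 11 * 10 * fct(9)
= 14 * 13 * 12 * 11 * 10 * 9 * fct(8)
= 14 * 13 * 12 * 11 * 10 * 9 * 8 * fct(7)
= 14 * 13 * 12 * 11 * 10 * 9 * 8 * 7 * fct(6)
= 14 * 13 * 12 * 11 * 10 * 9 * 8 * 7 * 6 * fct(5)
= 14 * 13 * 12 * 11 * 10 * 9 * 8 * 7 * 6 * 5 * fct(4)
= 14 * 13 * 12 * 11 * 10 * 9 * 8 * 7 * 6 * 5 * 4 * fct(3)
= 14 * 13 * 12 * 11 * 10 * 9 * 8 * 7 * 6 * 5 * 4 * 3 * fct(2)
= 14 * 13 * 12 * 11 * 10 * 9 * 8 * 7 * 6 * 5 * 4 * 3 * 2 * fct(1)
= 14 * 13 * 12 * 11 * 10 * 9 * 8 * 7 * 6 * 5 * 4 * 3 * 2 * 1
= 87178291200

87178291200


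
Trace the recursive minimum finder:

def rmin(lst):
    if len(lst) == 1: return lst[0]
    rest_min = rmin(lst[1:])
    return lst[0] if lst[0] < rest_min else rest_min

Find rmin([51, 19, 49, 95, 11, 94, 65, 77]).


rmin([51, 19, 49, 95, 11, 94, 65, 77]): compare 51 with rmin([19, 49, 95, 11, 94, 65, 77])
rmin([19, 49, 95, 11, 94, 65, 77]): compare 19 with rmin([49, 95, 11, 94, 65, 77])
rmin([49, 95, 11, 94, 65, 77]): compare 49 with rmin([95, 11, 94, 65, 77])
rmin([95, 11, 94, 65, 77]): compare 95 with rmin([11, 94, 65, 77])
rmin([11, 94, 65, 77]): compare 11 with rmin([94, 65, 77])
rmin([94, 65, 77]): compare 94 with rmin([65, 77])
rmin([65, 77]): compare 65 with rmin([77])
rmin([77]) = 77  (base case)
Compare 65 with 77 -> 65
Compare 94 with 65 -> 65
Compare 11 with 65 -> 11
Compare 95 with 11 -> 11
Compare 49 with 11 -> 11
Compare 19 with 11 -> 11
Compare 51 with 11 -> 11

11


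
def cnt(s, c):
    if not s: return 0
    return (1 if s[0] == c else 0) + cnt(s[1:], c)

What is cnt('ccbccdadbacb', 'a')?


s[0]='c' != 'a' -> 0
s[0]='c' != 'a' -> 0
s[0]='b' != 'a' -> 0
s[0]='c' != 'a' -> 0
s[0]='c' != 'a' -> 0
s[0]='d' != 'a' -> 0
s[0]='a' == 'a' -> 1
s[0]='d' != 'a' -> 0
s[0]='b' != 'a' -> 0
s[0]='a' == 'a' -> 1
s[0]='c' != 'a' -> 0
s[0]='b' != 'a' -> 0
Sum: 0 + 0 + 0 + 0 + 0 + 0 + 1 + 0 + 0 + 1 + 0 + 0 = 2

2


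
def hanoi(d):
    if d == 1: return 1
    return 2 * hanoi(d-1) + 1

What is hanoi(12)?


hanoi(12) = 2 * hanoi(11) + 1
hanoi(11) = 2 * hanoi(10) + 1
hanoi(10) = 2 * hanoi(9) + 1
hanoi(9) = 2 * hanoi(8) + 1
hanoi(8) = 2 * hanoi(7) + 1
hanoi(7) = 2 * hanoi(6) + 1
hanoi(6) = 2 * hanoi(5) + 1
hanoi(5) = 2 * hanoi(4) + 1
hanoi(4) = 2 * hanoi(3) + 1
hanoi(3) = 2 * hanoi(2) + 1
hanoi(2) = 2 * hanoi(1) + 1
hanoi(1) = 1  (base case)
hanoi(2) = 2 * 1 + 1 = 3
hanoi(3) = 2 * 3 + 1 = 7
hanoi(4) = 2 * 7 + 1 = 15
hanoi(5) = 2 * 15 + 1 = 31
hanoi(6) = 2 * 31 + 1 = 63
hanoi(7) = 2 * 63 + 1 = 127
hanoi(8) = 2 * 127 + 1 = 255
hanoi(9) = 2 * 255 + 1 = 511
hanoi(10) = 2 * 511 + 1 = 1023
hanoi(11) = 2 * 1023 + 1 = 2047
hanoi(12) = 2 * 2047 + 1 = 4095

4095


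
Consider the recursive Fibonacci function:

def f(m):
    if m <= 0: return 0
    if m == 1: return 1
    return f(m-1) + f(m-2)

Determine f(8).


Computing f(8) bottom-up:
f(0) = 0
f(1) = 1
f(2) = f(1) + f(0) = 1 + 0 = 1
f(3) = f(2) + f(1) = 1 + 1 = 2
f(4) = f(3) + f(2) = 2 + 1 = 3
f(5) = f(4) + f(3) = 3 + 2 = 5
f(6) = f(5) + f(4) = 5 + 3 = 8
f(7) = f(6) + f(5) = 8 + 5 = 13
f(8) = f(7) + f(6) = 13 + 8 = 21

21


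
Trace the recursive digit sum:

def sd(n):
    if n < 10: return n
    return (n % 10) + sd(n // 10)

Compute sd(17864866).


sd(17864866) = 6 + sd(1786486)
sd(1786486) = 6 + sd(178648)
sd(178648) = 8 + sd(17864)
sd(17864) = 4 + sd(1786)
sd(1786) = 6 + sd(178)
sd(178) = 8 + sd(17)
sd(17) = 7 + sd(1)
sd(1) = 1  (base case)
Total: 6 + 6 + 8 + 4 + 6 + 8 + 7 + 1 = 46

46


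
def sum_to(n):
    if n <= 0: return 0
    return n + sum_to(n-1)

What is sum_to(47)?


sum_to(47)
= 47 + 46 + 45 + 44 + 43 + 42 + 41 + 40 + 39 + 38 + 37 + 36 + 35 + 34 + 33 + 32 + 31 + 30 + 29 + 28 + 27 + 26 + 25 + 24 + 23 + 22 + 21 + 20 + 19 + 18 + 17 + 16 + 15 + 14 + 13 + 12 + 11 + 10 + 9 + 8 + 7 + 6 + 5 + 4 + 3 + 2 + 1 + sum_to(0)
= 47 + 46 + 45 + 44 + 43 + 42 + 41 + 40 + 39 + 38 + 37 + 36 + 35 + 34 + 33 + 32 + 31 + 30 + 29 + 28 + 27 + 26 + 25 + 24 + 23 + 22 + 21 + 20 + 19 + 18 + 17 + 16 + 15 + 14 + 13 + 12 + 11 + 10 + 9 + 8 + 7 + 6 + 5 + 4 + 3 + 2 + 1 + 0
= 1128

1128


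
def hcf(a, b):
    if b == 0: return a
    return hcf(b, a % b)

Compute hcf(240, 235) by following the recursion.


hcf(240, 235) = hcf(235, 5)
hcf(235, 5) = hcf(5, 0)
hcf(5, 0) = 5  (base case)

5


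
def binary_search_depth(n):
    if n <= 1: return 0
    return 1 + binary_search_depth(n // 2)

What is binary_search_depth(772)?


772 / 2 = 386
386 / 2 = 193
193 / 2 = 96
96 / 2 = 48
48 / 2 = 24
24 / 2 = 12
12 / 2 = 6
6 / 2 = 3
3 / 2 = 1
Reached 1 after 9 halvings

9


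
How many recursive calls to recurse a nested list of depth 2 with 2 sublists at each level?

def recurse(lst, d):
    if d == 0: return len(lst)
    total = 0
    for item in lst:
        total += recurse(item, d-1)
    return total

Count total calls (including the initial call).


At depth 0 (root): 1 call
At depth 1: each of 1 parents calls recurse on 2 children = 2 calls
At depth 2: each of 2 parents calls recurse on 2 children = 4 calls
Total: 1 + 2 + 4 = 7

7


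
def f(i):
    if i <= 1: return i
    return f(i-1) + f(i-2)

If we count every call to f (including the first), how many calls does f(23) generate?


Let C(n) = total calls for f(n)
C(0) = 1, C(1) = 1
C(2) = 1 + C(1) + C(0) = 1 + 1 + 1 = 3
C(3) = 1 + C(2) + C(1) = 1 + 3 + 1 = 5
C(4) = 1 + C(3) + C(2) = 1 + 5 + 3 = 9
C(5) = 1 + C(4) + C(3) = 1 + 9 + 5 = 15
C(6) = 1 + C(5) + C(4) = 1 + 15 + 9 = 25
C(7) = 1 + C(6) + C(5) = 1 + 25 + 15 = 41
C(8) = 1 + C(7) + C(6) = 1 + 41 + 25 = 67
C(9) = 1 + C(8) + C(7) = 1 + 67 + 41 = 109
C(10) = 1 + C(9) + C(8) = 1 + 109 + 67 = 177
C(11) = 1 + C(10) + C(9) = 1 + 177 + 109 = 287
C(12) = 1 + C(11) + C(10) = 1 + 287 + 177 = 465
C(13) = 1 + C(12) + C(11) = 1 + 465 + 287 = 753
C(14) = 1 + C(13) + C(12) = 1 + 753 + 465 = 1219
C(15) = 1 + C(14) + C(13) = 1 + 1219 + 753 = 1973
C(16) = 1 + C(15) + C(14) = 1 + 1973 + 1219 = 3193
C(17) = 1 + C(16) + C(15) = 1 + 3193 + 1973 = 5167
C(18) = 1 + C(17) + C(16) = 1 + 5167 + 3193 = 8361
C(19) = 1 + C(18) + C(17) = 1 + 8361 + 5167 = 13529
C(20) = 1 + C(19) + C(18) = 1 + 13529 + 8361 = 21891
C(21) = 1 + C(20) + C(19) = 1 + 21891 + 13529 = 35421
C(22) = 1 + C(21) + C(20) = 1 + 35421 + 21891 = 57313
C(23) = 1 + C(22) + C(21) = 1 + 57313 + 35421 = 92735

92735


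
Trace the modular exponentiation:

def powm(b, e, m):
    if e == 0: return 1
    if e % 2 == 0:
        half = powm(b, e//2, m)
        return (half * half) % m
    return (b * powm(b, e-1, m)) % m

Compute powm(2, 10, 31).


powm(2, 10, 31): e is even, compute powm(2, 5, 31)
  powm(2, 5, 31): e is odd, compute powm(2, 4, 31)
    powm(2, 4, 31): e is even, compute powm(2, 2, 31)
      powm(2, 2, 31): e is even, compute powm(2, 1, 31)
        powm(2, 1, 31): e is odd, compute powm(2, 0, 31)
          powm(2, 0, 31) = 1
        (2 * 1) % 31 = 2
      half=2, (2*2) % 31 = 4
    half=4, (4*4) % 31 = 16
  (2 * 16) % 31 = 1
half=1, (1*1) % 31 = 1

1
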